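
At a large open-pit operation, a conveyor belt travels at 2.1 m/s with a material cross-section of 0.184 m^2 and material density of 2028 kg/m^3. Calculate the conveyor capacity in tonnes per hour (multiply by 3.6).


Volumetric flow = speed * area
= 2.1 * 0.184 = 0.3864 m^3/s
Mass flow = volumetric * density
= 0.3864 * 2028 = 783.6192 kg/s
Convert to t/h: multiply by 3.6
Capacity = 783.6192 * 3.6
= 2821.0291 t/h

2821.0291 t/h


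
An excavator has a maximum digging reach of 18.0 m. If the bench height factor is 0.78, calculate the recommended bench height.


Bench height = reach * factor
= 18.0 * 0.78
= 14.04 m

14.04 m


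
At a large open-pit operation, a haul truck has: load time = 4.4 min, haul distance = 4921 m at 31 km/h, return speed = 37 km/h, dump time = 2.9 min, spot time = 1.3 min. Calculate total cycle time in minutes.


Convert haul speed to m/min: 31 * 1000/60 = 516.6666667 m/min
Haul time = 4921 / 516.6666667 = 9.524516129 min
Convert return speed to m/min: 37 * 1000/60 = 616.6666667 m/min
Return time = 4921 / 616.6666667 = 7.98 min
Total cycle time:
= 4.4 + 9.524516129 + 2.9 + 7.98 + 1.3
= 26.1045 min

26.1045 min


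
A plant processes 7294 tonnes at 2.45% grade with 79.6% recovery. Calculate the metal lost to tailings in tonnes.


36.4554 tonnes

Total metal in feed:
= 7294 * 2.45 / 100 = 178.703 tonnes
Metal recovered:
= 178.703 * 79.6 / 100 = 142.247588 tonnes
Metal lost to tailings:
= 178.703 - 142.247588
= 36.4554 tonnes


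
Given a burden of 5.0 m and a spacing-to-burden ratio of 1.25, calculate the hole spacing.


6.25 m

Spacing = burden * ratio
= 5.0 * 1.25
= 6.25 m


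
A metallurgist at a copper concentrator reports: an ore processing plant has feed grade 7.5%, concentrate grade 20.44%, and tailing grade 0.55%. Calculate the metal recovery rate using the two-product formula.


Using the two-product formula:
R = 100 * c * (f - t) / (f * (c - t))
Numerator = 100 * 20.44 * (7.5 - 0.55)
= 100 * 20.44 * 6.95
= 14205.8
Denominator = 7.5 * (20.44 - 0.55)
= 7.5 * 19.89
= 149.175
R = 14205.8 / 149.175
= 95.2291%

95.2291%


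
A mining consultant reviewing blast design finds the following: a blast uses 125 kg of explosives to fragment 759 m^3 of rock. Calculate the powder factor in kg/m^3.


0.1647 kg/m^3

Powder factor = explosive mass / rock volume
= 125 / 759
= 0.1647 kg/m^3


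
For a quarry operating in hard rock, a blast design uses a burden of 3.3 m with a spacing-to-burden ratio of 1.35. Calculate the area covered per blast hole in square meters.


First, find the spacing:
Spacing = burden * ratio = 3.3 * 1.35
= 4.455 m
Then, calculate the area:
Area = burden * spacing = 3.3 * 4.455
= 14.7015 m^2

14.7015 m^2


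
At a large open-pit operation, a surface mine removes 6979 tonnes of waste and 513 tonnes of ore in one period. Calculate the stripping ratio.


Stripping ratio = waste tonnage / ore tonnage
= 6979 / 513
= 13.6043

13.6043


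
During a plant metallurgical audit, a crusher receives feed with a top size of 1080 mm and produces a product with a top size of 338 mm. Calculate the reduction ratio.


3.1953

Reduction ratio = feed size / product size
= 1080 / 338
= 3.1953


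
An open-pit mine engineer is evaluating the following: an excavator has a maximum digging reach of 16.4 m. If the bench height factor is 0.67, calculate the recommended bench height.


Bench height = reach * factor
= 16.4 * 0.67
= 10.988 m

10.988 m


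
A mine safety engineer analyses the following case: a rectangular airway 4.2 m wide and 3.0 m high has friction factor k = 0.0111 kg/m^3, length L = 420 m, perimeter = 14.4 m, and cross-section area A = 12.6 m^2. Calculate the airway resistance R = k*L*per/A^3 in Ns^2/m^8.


0.0336 Ns^2/m^8

Compute the numerator:
k * L * per = 0.0111 * 420 * 14.4
= 67.1328
Compute the denominator:
A^3 = 12.6^3 = 2000.376
Resistance:
R = 67.1328 / 2000.376
= 0.0336 Ns^2/m^8


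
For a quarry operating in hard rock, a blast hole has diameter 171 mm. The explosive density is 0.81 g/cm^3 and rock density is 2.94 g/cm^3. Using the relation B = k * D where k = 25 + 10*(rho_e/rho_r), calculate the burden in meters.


4.7461 m

First, compute k:
rho_e / rho_r = 0.81 / 2.94 = 0.2755102041
k = 25 + 10 * 0.2755102041 = 27.75510204
Then, compute burden:
B = k * D / 1000 = 27.75510204 * 171 / 1000
= 4746.122449 / 1000
= 4.7461 m


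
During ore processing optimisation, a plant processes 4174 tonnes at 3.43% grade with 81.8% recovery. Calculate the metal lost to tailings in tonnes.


26.0566 tonnes

Total metal in feed:
= 4174 * 3.43 / 100 = 143.1682 tonnes
Metal recovered:
= 143.1682 * 81.8 / 100 = 117.1115876 tonnes
Metal lost to tailings:
= 143.1682 - 117.1115876
= 26.0566 tonnes


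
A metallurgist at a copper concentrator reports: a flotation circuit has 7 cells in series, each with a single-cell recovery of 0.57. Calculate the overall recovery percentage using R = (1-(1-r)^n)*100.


99.7282%

Complement of single-cell recovery:
1 - r = 1 - 0.57 = 0.43
Raise to power n:
(1 - r)^7 = 0.43^7 = 0.002718186111
Overall recovery:
R = (1 - 0.002718186111) * 100
= 99.7282%


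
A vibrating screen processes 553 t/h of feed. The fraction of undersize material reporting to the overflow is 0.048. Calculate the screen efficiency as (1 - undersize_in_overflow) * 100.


95.2%

Screen efficiency = (1 - fraction of undersize in overflow) * 100
= (1 - 0.048) * 100
= 0.952 * 100
= 95.2%


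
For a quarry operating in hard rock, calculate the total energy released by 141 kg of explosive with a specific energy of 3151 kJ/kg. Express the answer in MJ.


444.291 MJ

Energy = mass * specific_energy / 1000
= 141 * 3151 / 1000
= 444291 / 1000
= 444.291 MJ


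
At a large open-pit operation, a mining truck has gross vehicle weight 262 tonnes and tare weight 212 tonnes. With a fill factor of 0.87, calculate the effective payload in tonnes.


43.5 tonnes

Maximum payload = gross - tare
= 262 - 212 = 50 tonnes
Effective payload = max payload * fill factor
= 50 * 0.87
= 43.5 tonnes


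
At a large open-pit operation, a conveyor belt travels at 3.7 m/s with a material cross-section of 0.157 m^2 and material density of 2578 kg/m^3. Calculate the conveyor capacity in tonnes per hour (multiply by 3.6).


Volumetric flow = speed * area
= 3.7 * 0.157 = 0.5809 m^3/s
Mass flow = volumetric * density
= 0.5809 * 2578 = 1497.5602 kg/s
Convert to t/h: multiply by 3.6
Capacity = 1497.5602 * 3.6
= 5391.2167 t/h

5391.2167 t/h


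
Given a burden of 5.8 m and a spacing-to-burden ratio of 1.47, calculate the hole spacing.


8.526 m

Spacing = burden * ratio
= 5.8 * 1.47
= 8.526 m


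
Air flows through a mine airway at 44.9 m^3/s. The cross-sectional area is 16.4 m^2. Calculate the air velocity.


Velocity = flow rate / cross-sectional area
= 44.9 / 16.4
= 2.7378 m/s

2.7378 m/s


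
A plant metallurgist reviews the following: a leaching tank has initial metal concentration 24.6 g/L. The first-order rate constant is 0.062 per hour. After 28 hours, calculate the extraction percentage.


82.3776%

Compute the exponent:
-k * t = -0.062 * 28 = -1.736
Remaining concentration:
C = 24.6 * exp(-1.736)
= 24.6 * 0.1762238883
= 4.335107651 g/L
Extracted = 24.6 - 4.335107651 = 20.26489235 g/L
Extraction % = 20.26489235 / 24.6 * 100
= 82.3776%


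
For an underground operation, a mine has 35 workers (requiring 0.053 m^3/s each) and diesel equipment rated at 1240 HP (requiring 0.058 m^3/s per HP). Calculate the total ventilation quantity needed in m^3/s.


Airflow for workers:
Q_people = 35 * 0.053 = 1.855 m^3/s
Airflow for diesel equipment:
Q_diesel = 1240 * 0.058 = 71.92 m^3/s
Total ventilation:
Q_total = 1.855 + 71.92
= 73.775 m^3/s

73.775 m^3/s


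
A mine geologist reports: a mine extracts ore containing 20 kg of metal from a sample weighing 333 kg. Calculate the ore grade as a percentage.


6.006%

Ore grade = (metal mass / ore mass) * 100
= (20 / 333) * 100
= 0.06006006006 * 100
= 6.006%


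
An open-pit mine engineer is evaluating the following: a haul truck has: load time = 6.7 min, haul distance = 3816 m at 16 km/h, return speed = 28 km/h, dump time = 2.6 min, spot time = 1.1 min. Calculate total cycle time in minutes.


32.8871 min

Convert haul speed to m/min: 16 * 1000/60 = 266.6666667 m/min
Haul time = 3816 / 266.6666667 = 14.31 min
Convert return speed to m/min: 28 * 1000/60 = 466.6666667 m/min
Return time = 3816 / 466.6666667 = 8.177142857 min
Total cycle time:
= 6.7 + 14.31 + 2.6 + 8.177142857 + 1.1
= 32.8871 min


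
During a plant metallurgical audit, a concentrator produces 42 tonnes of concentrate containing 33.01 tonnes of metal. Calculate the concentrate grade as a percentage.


78.5952%

Grade = (metal in concentrate / concentrate mass) * 100
= (33.01 / 42) * 100
= 0.785952381 * 100
= 78.5952%


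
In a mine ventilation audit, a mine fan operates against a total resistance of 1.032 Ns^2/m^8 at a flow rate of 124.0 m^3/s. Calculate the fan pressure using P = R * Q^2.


15868.032 Pa

Compute Q^2:
Q^2 = 124.0^2 = 15376.0
Compute pressure:
P = R * Q^2 = 1.032 * 15376.0
= 15868.032 Pa


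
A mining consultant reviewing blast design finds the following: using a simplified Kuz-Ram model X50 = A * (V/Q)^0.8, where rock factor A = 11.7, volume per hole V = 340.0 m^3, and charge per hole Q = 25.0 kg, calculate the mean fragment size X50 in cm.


94.4098 cm

Compute V/Q:
V/Q = 340.0 / 25.0 = 13.6
Raise to the power 0.8:
(V/Q)^0.8 = 13.6^0.8 = 8.069212018
Multiply by A:
X50 = 11.7 * 8.069212018
= 94.4098 cm


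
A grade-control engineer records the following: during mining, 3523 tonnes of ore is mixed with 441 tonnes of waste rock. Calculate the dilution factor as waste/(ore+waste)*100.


Total material = ore + waste
= 3523 + 441 = 3964 tonnes
Dilution = waste / total * 100
= 441 / 3964 * 100
= 0.1112512614 * 100
= 11.1251%

11.1251%


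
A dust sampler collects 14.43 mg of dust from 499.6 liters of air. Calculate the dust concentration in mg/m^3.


28.8831 mg/m^3

Convert liters to m^3: 1 m^3 = 1000 L
Concentration = mass / volume * 1000
= 14.43 / 499.6 * 1000
= 0.02888310649 * 1000
= 28.8831 mg/m^3


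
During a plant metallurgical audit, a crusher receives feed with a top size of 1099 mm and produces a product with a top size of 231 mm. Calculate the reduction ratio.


4.7576

Reduction ratio = feed size / product size
= 1099 / 231
= 4.7576


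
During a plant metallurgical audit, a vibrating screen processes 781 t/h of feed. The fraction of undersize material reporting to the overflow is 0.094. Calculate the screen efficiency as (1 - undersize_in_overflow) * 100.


90.6%

Screen efficiency = (1 - fraction of undersize in overflow) * 100
= (1 - 0.094) * 100
= 0.906 * 100
= 90.6%


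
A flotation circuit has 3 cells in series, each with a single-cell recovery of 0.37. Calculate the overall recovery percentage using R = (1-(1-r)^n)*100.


74.9953%

Complement of single-cell recovery:
1 - r = 1 - 0.37 = 0.63
Raise to power n:
(1 - r)^3 = 0.63^3 = 0.250047
Overall recovery:
R = (1 - 0.250047) * 100
= 74.9953%


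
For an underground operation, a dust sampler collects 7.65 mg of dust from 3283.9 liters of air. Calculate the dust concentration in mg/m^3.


Convert liters to m^3: 1 m^3 = 1000 L
Concentration = mass / volume * 1000
= 7.65 / 3283.9 * 1000
= 0.002329547185 * 1000
= 2.3295 mg/m^3

2.3295 mg/m^3


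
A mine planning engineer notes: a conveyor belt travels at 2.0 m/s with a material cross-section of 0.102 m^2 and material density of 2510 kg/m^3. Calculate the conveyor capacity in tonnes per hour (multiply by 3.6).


Volumetric flow = speed * area
= 2.0 * 0.102 = 0.204 m^3/s
Mass flow = volumetric * density
= 0.204 * 2510 = 512.04 kg/s
Convert to t/h: multiply by 3.6
Capacity = 512.04 * 3.6
= 1843.344 t/h

1843.344 t/h


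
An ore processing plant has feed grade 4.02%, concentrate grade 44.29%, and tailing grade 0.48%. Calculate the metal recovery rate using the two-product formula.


Using the two-product formula:
R = 100 * c * (f - t) / (f * (c - t))
Numerator = 100 * 44.29 * (4.02 - 0.48)
= 100 * 44.29 * 3.54
= 15678.66
Denominator = 4.02 * (44.29 - 0.48)
= 4.02 * 43.81
= 176.1162
R = 15678.66 / 176.1162
= 89.0245%

89.0245%


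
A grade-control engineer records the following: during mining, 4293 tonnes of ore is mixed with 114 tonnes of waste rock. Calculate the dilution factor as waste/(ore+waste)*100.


2.5868%

Total material = ore + waste
= 4293 + 114 = 4407 tonnes
Dilution = waste / total * 100
= 114 / 4407 * 100
= 0.02586793737 * 100
= 2.5868%


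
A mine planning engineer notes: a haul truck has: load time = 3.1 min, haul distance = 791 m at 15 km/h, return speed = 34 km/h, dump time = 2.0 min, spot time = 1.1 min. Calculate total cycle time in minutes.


Convert haul speed to m/min: 15 * 1000/60 = 250 m/min
Haul time = 791 / 250 = 3.164 min
Convert return speed to m/min: 34 * 1000/60 = 566.6666667 m/min
Return time = 791 / 566.6666667 = 1.395882353 min
Total cycle time:
= 3.1 + 3.164 + 2.0 + 1.395882353 + 1.1
= 10.7599 min

10.7599 min


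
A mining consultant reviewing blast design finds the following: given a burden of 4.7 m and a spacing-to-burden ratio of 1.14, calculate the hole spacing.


Spacing = burden * ratio
= 4.7 * 1.14
= 5.358 m

5.358 m


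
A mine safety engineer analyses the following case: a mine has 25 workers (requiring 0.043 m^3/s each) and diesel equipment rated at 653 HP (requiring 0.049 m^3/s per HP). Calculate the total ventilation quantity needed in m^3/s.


Airflow for workers:
Q_people = 25 * 0.043 = 1.075 m^3/s
Airflow for diesel equipment:
Q_diesel = 653 * 0.049 = 31.997 m^3/s
Total ventilation:
Q_total = 1.075 + 31.997
= 33.072 m^3/s

33.072 m^3/s


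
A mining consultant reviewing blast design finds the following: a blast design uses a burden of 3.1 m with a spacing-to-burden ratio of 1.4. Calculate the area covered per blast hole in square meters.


13.454 m^2

First, find the spacing:
Spacing = burden * ratio = 3.1 * 1.4
= 4.34 m
Then, calculate the area:
Area = burden * spacing = 3.1 * 4.34
= 13.454 m^2


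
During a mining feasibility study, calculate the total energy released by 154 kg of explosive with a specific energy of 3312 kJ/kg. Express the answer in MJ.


Energy = mass * specific_energy / 1000
= 154 * 3312 / 1000
= 510048 / 1000
= 510.048 MJ

510.048 MJ


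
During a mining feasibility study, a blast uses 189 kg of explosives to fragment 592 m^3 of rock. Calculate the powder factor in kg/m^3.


Powder factor = explosive mass / rock volume
= 189 / 592
= 0.3193 kg/m^3

0.3193 kg/m^3


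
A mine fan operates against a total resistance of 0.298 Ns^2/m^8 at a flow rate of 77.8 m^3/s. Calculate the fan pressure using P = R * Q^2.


1803.7463 Pa

Compute Q^2:
Q^2 = 77.8^2 = 6052.84
Compute pressure:
P = R * Q^2 = 0.298 * 6052.84
= 1803.7463 Pa


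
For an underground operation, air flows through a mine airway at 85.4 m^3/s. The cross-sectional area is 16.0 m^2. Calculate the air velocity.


Velocity = flow rate / cross-sectional area
= 85.4 / 16.0
= 5.3375 m/s

5.3375 m/s


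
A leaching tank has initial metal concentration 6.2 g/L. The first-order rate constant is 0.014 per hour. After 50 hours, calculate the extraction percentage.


Compute the exponent:
-k * t = -0.014 * 50 = -0.7
Remaining concentration:
C = 6.2 * exp(-0.7)
= 6.2 * 0.4965853038
= 3.078828884 g/L
Extracted = 6.2 - 3.078828884 = 3.121171116 g/L
Extraction % = 3.121171116 / 6.2 * 100
= 50.3415%

50.3415%


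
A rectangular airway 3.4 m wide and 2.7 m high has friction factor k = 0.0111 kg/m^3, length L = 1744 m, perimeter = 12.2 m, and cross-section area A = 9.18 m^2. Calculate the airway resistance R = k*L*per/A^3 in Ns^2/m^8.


Compute the numerator:
k * L * per = 0.0111 * 1744 * 12.2
= 236.17248
Compute the denominator:
A^3 = 9.18^3 = 773.620632
Resistance:
R = 236.17248 / 773.620632
= 0.3053 Ns^2/m^8

0.3053 Ns^2/m^8


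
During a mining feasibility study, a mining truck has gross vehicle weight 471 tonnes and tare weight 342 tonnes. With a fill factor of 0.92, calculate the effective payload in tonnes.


118.68 tonnes

Maximum payload = gross - tare
= 471 - 342 = 129 tonnes
Effective payload = max payload * fill factor
= 129 * 0.92
= 118.68 tonnes


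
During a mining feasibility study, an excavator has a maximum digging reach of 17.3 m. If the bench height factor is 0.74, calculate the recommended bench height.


Bench height = reach * factor
= 17.3 * 0.74
= 12.802 m

12.802 m


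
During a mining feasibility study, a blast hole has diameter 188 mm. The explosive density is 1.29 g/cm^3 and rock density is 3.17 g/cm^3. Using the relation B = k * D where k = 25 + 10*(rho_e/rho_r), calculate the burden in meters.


5.465 m

First, compute k:
rho_e / rho_r = 1.29 / 3.17 = 0.4069400631
k = 25 + 10 * 0.4069400631 = 29.06940063
Then, compute burden:
B = k * D / 1000 = 29.06940063 * 188 / 1000
= 5465.047319 / 1000
= 5.465 m


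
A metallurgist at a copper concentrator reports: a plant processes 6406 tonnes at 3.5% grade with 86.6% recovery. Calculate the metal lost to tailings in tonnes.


Total metal in feed:
= 6406 * 3.5 / 100 = 224.21 tonnes
Metal recovered:
= 224.21 * 86.6 / 100 = 194.16586 tonnes
Metal lost to tailings:
= 224.21 - 194.16586
= 30.0441 tonnes

30.0441 tonnes


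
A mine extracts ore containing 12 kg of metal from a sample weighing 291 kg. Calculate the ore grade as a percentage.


Ore grade = (metal mass / ore mass) * 100
= (12 / 291) * 100
= 0.0412371134 * 100
= 4.1237%

4.1237%


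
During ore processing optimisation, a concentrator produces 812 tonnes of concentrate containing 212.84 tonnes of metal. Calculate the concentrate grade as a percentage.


26.2118%

Grade = (metal in concentrate / concentrate mass) * 100
= (212.84 / 812) * 100
= 0.2621182266 * 100
= 26.2118%


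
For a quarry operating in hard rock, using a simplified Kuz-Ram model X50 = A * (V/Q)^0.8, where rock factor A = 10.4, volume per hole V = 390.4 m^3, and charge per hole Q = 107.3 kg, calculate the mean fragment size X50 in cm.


Compute V/Q:
V/Q = 390.4 / 107.3 = 3.638397018
Raise to the power 0.8:
(V/Q)^0.8 = 3.638397018^0.8 = 2.81014073
Multiply by A:
X50 = 10.4 * 2.81014073
= 29.2255 cm

29.2255 cm


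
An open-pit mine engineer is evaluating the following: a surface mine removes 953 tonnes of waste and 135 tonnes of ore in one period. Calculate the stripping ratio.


7.0593

Stripping ratio = waste tonnage / ore tonnage
= 953 / 135
= 7.0593


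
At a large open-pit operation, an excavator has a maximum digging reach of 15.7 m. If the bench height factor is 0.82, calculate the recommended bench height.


Bench height = reach * factor
= 15.7 * 0.82
= 12.874 m

12.874 m


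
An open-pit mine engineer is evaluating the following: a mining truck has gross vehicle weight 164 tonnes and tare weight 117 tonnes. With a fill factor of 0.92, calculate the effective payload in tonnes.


43.24 tonnes

Maximum payload = gross - tare
= 164 - 117 = 47 tonnes
Effective payload = max payload * fill factor
= 47 * 0.92
= 43.24 tonnes


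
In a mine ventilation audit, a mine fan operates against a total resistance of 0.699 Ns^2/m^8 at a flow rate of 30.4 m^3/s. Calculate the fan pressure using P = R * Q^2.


Compute Q^2:
Q^2 = 30.4^2 = 924.16
Compute pressure:
P = R * Q^2 = 0.699 * 924.16
= 645.9878 Pa

645.9878 Pa


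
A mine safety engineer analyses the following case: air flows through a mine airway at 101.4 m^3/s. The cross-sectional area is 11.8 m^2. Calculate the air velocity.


Velocity = flow rate / cross-sectional area
= 101.4 / 11.8
= 8.5932 m/s

8.5932 m/s


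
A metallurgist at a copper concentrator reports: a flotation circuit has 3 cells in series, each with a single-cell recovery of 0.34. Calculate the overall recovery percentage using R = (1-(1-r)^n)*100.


Complement of single-cell recovery:
1 - r = 1 - 0.34 = 0.66
Raise to power n:
(1 - r)^3 = 0.66^3 = 0.287496
Overall recovery:
R = (1 - 0.287496) * 100
= 71.2504%

71.2504%


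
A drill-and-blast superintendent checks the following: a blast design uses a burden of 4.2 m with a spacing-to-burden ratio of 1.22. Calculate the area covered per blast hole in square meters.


21.5208 m^2

First, find the spacing:
Spacing = burden * ratio = 4.2 * 1.22
= 5.124 m
Then, calculate the area:
Area = burden * spacing = 4.2 * 5.124
= 21.5208 m^2


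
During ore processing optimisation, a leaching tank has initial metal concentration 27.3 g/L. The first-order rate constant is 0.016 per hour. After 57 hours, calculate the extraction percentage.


Compute the exponent:
-k * t = -0.016 * 57 = -0.912
Remaining concentration:
C = 27.3 * exp(-0.912)
= 27.3 * 0.4017199801
= 10.96695546 g/L
Extracted = 27.3 - 10.96695546 = 16.33304454 g/L
Extraction % = 16.33304454 / 27.3 * 100
= 59.828%

59.828%


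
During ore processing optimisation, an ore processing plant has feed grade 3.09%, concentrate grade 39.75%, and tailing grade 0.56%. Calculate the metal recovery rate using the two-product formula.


83.047%

Using the two-product formula:
R = 100 * c * (f - t) / (f * (c - t))
Numerator = 100 * 39.75 * (3.09 - 0.56)
= 100 * 39.75 * 2.53
= 10056.75
Denominator = 3.09 * (39.75 - 0.56)
= 3.09 * 39.19
= 121.0971
R = 10056.75 / 121.0971
= 83.047%


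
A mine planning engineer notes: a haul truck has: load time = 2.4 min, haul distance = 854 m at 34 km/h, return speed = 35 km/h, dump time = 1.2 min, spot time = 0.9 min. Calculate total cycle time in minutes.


Convert haul speed to m/min: 34 * 1000/60 = 566.6666667 m/min
Haul time = 854 / 566.6666667 = 1.507058824 min
Convert return speed to m/min: 35 * 1000/60 = 583.3333333 m/min
Return time = 854 / 583.3333333 = 1.464 min
Total cycle time:
= 2.4 + 1.507058824 + 1.2 + 1.464 + 0.9
= 7.4711 min

7.4711 min


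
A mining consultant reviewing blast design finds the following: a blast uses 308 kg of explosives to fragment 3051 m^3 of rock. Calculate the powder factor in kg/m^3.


0.101 kg/m^3

Powder factor = explosive mass / rock volume
= 308 / 3051
= 0.101 kg/m^3


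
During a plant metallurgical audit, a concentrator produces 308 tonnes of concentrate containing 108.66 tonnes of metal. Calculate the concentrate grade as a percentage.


Grade = (metal in concentrate / concentrate mass) * 100
= (108.66 / 308) * 100
= 0.3527922078 * 100
= 35.2792%

35.2792%


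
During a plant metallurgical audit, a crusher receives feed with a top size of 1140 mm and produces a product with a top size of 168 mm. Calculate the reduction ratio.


Reduction ratio = feed size / product size
= 1140 / 168
= 6.7857

6.7857


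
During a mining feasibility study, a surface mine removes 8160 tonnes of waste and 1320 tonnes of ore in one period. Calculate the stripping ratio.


6.1818

Stripping ratio = waste tonnage / ore tonnage
= 8160 / 1320
= 6.1818


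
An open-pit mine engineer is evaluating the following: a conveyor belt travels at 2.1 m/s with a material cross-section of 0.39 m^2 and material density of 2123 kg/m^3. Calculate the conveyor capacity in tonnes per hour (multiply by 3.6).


6259.4532 t/h

Volumetric flow = speed * area
= 2.1 * 0.39 = 0.819 m^3/s
Mass flow = volumetric * density
= 0.819 * 2123 = 1738.737 kg/s
Convert to t/h: multiply by 3.6
Capacity = 1738.737 * 3.6
= 6259.4532 t/h


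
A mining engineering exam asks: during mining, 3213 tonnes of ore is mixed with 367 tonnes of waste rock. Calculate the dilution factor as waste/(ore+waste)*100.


10.2514%

Total material = ore + waste
= 3213 + 367 = 3580 tonnes
Dilution = waste / total * 100
= 367 / 3580 * 100
= 0.1025139665 * 100
= 10.2514%


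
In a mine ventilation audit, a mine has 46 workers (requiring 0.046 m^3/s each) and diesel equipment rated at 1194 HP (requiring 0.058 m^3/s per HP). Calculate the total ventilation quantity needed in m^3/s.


71.368 m^3/s

Airflow for workers:
Q_people = 46 * 0.046 = 2.116 m^3/s
Airflow for diesel equipment:
Q_diesel = 1194 * 0.058 = 69.252 m^3/s
Total ventilation:
Q_total = 2.116 + 69.252
= 71.368 m^3/s


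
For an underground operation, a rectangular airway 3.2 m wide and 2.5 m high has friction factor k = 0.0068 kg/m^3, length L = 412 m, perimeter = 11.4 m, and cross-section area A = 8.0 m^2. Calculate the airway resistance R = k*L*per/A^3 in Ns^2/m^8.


0.0624 Ns^2/m^8

Compute the numerator:
k * L * per = 0.0068 * 412 * 11.4
= 31.93824
Compute the denominator:
A^3 = 8.0^3 = 512
Resistance:
R = 31.93824 / 512
= 0.0624 Ns^2/m^8


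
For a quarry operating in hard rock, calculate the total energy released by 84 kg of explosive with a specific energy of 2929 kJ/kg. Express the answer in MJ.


246.036 MJ

Energy = mass * specific_energy / 1000
= 84 * 2929 / 1000
= 246036 / 1000
= 246.036 MJ


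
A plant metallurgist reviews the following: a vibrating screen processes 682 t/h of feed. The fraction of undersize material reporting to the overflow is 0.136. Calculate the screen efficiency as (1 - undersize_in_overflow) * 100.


Screen efficiency = (1 - fraction of undersize in overflow) * 100
= (1 - 0.136) * 100
= 0.864 * 100
= 86.4%

86.4%


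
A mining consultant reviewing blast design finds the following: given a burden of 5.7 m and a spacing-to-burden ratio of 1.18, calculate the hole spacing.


Spacing = burden * ratio
= 5.7 * 1.18
= 6.726 m

6.726 m


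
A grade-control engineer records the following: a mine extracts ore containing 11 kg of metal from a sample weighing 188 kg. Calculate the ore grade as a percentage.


Ore grade = (metal mass / ore mass) * 100
= (11 / 188) * 100
= 0.0585106383 * 100
= 5.8511%

5.8511%


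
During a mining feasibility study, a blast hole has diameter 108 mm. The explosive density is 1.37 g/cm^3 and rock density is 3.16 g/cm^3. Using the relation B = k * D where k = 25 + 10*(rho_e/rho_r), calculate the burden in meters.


First, compute k:
rho_e / rho_r = 1.37 / 3.16 = 0.4335443038
k = 25 + 10 * 0.4335443038 = 29.33544304
Then, compute burden:
B = k * D / 1000 = 29.33544304 * 108 / 1000
= 3168.227848 / 1000
= 3.1682 m

3.1682 m


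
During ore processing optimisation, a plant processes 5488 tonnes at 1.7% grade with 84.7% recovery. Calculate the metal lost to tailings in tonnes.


Total metal in feed:
= 5488 * 1.7 / 100 = 93.296 tonnes
Metal recovered:
= 93.296 * 84.7 / 100 = 79.021712 tonnes
Metal lost to tailings:
= 93.296 - 79.021712
= 14.2743 tonnes

14.2743 tonnes


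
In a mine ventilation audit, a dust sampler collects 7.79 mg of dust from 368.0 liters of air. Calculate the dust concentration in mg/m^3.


Convert liters to m^3: 1 m^3 = 1000 L
Concentration = mass / volume * 1000
= 7.79 / 368.0 * 1000
= 0.02116847826 * 1000
= 21.1685 mg/m^3

21.1685 mg/m^3


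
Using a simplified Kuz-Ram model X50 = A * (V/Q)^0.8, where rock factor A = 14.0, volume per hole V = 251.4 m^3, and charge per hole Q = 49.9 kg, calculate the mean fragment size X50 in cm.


51.0434 cm

Compute V/Q:
V/Q = 251.4 / 49.9 = 5.038076152
Raise to the power 0.8:
(V/Q)^0.8 = 5.038076152^0.8 = 3.645959014
Multiply by A:
X50 = 14.0 * 3.645959014
= 51.0434 cm


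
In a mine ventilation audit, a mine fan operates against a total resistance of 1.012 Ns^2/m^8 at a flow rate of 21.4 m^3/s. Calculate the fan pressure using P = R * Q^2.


463.4555 Pa

Compute Q^2:
Q^2 = 21.4^2 = 457.96
Compute pressure:
P = R * Q^2 = 1.012 * 457.96
= 463.4555 Pa


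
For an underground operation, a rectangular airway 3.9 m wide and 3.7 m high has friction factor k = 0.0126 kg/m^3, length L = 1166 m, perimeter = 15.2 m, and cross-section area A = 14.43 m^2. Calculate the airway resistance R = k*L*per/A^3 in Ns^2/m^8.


0.0743 Ns^2/m^8

Compute the numerator:
k * L * per = 0.0126 * 1166 * 15.2
= 223.31232
Compute the denominator:
A^3 = 14.43^3 = 3004.685307
Resistance:
R = 223.31232 / 3004.685307
= 0.0743 Ns^2/m^8


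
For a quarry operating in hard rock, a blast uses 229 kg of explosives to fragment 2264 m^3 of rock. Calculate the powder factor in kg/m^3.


0.1011 kg/m^3

Powder factor = explosive mass / rock volume
= 229 / 2264
= 0.1011 kg/m^3


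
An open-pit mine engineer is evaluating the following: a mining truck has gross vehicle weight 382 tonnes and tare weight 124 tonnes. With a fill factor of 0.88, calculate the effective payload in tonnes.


227.04 tonnes

Maximum payload = gross - tare
= 382 - 124 = 258 tonnes
Effective payload = max payload * fill factor
= 258 * 0.88
= 227.04 tonnes


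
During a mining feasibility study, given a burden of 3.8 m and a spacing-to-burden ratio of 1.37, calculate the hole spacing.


Spacing = burden * ratio
= 3.8 * 1.37
= 5.206 m

5.206 m


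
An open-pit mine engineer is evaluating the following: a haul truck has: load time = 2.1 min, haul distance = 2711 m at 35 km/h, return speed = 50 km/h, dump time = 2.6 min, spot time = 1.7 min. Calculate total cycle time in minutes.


Convert haul speed to m/min: 35 * 1000/60 = 583.3333333 m/min
Haul time = 2711 / 583.3333333 = 4.647428571 min
Convert return speed to m/min: 50 * 1000/60 = 833.3333333 m/min
Return time = 2711 / 833.3333333 = 3.2532 min
Total cycle time:
= 2.1 + 4.647428571 + 2.6 + 3.2532 + 1.7
= 14.3006 min

14.3006 min


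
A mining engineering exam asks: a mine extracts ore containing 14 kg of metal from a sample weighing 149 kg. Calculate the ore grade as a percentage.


Ore grade = (metal mass / ore mass) * 100
= (14 / 149) * 100
= 0.09395973154 * 100
= 9.396%

9.396%


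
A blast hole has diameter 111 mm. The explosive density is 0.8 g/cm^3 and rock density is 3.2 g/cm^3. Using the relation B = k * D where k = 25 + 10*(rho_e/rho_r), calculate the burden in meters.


3.0525 m

First, compute k:
rho_e / rho_r = 0.8 / 3.2 = 0.25
k = 25 + 10 * 0.25 = 27.5
Then, compute burden:
B = k * D / 1000 = 27.5 * 111 / 1000
= 3052.5 / 1000
= 3.0525 m


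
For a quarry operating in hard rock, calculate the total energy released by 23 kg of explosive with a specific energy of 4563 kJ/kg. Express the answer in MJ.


104.949 MJ

Energy = mass * specific_energy / 1000
= 23 * 4563 / 1000
= 104949 / 1000
= 104.949 MJ


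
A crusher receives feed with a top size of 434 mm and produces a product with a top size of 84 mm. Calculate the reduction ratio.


Reduction ratio = feed size / product size
= 434 / 84
= 5.1667

5.1667


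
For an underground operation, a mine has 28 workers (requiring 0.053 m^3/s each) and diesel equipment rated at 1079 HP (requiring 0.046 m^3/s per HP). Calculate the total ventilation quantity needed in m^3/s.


Airflow for workers:
Q_people = 28 * 0.053 = 1.484 m^3/s
Airflow for diesel equipment:
Q_diesel = 1079 * 0.046 = 49.634 m^3/s
Total ventilation:
Q_total = 1.484 + 49.634
= 51.118 m^3/s

51.118 m^3/s


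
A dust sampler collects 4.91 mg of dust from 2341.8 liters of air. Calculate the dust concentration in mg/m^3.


2.0967 mg/m^3

Convert liters to m^3: 1 m^3 = 1000 L
Concentration = mass / volume * 1000
= 4.91 / 2341.8 * 1000
= 0.002096677769 * 1000
= 2.0967 mg/m^3


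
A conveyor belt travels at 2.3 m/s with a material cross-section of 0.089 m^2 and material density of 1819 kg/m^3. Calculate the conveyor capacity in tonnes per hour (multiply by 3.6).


Volumetric flow = speed * area
= 2.3 * 0.089 = 0.2047 m^3/s
Mass flow = volumetric * density
= 0.2047 * 1819 = 372.3493 kg/s
Convert to t/h: multiply by 3.6
Capacity = 372.3493 * 3.6
= 1340.4575 t/h

1340.4575 t/h


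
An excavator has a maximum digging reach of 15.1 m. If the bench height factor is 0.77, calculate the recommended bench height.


11.627 m

Bench height = reach * factor
= 15.1 * 0.77
= 11.627 m


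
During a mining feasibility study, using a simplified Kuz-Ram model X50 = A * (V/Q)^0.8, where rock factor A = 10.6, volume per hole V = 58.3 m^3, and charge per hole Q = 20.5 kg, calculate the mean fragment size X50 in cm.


24.4589 cm

Compute V/Q:
V/Q = 58.3 / 20.5 = 2.843902439
Raise to the power 0.8:
(V/Q)^0.8 = 2.843902439^0.8 = 2.307447109
Multiply by A:
X50 = 10.6 * 2.307447109
= 24.4589 cm


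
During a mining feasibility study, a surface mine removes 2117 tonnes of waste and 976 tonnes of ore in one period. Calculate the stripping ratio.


Stripping ratio = waste tonnage / ore tonnage
= 2117 / 976
= 2.1691

2.1691


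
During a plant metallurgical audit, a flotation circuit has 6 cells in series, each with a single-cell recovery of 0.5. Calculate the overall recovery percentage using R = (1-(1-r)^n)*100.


98.4375%

Complement of single-cell recovery:
1 - r = 1 - 0.5 = 0.5
Raise to power n:
(1 - r)^6 = 0.5^6 = 0.015625
Overall recovery:
R = (1 - 0.015625) * 100
= 98.4375%


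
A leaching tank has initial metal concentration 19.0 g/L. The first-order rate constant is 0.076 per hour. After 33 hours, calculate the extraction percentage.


Compute the exponent:
-k * t = -0.076 * 33 = -2.508
Remaining concentration:
C = 19.0 * exp(-2.508)
= 19.0 * 0.08143093836
= 1.547187829 g/L
Extracted = 19.0 - 1.547187829 = 17.45281217 g/L
Extraction % = 17.45281217 / 19.0 * 100
= 91.8569%

91.8569%


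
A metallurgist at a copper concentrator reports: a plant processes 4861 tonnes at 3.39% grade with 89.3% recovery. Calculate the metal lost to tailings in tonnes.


Total metal in feed:
= 4861 * 3.39 / 100 = 164.7879 tonnes
Metal recovered:
= 164.7879 * 89.3 / 100 = 147.1555947 tonnes
Metal lost to tailings:
= 164.7879 - 147.1555947
= 17.6323 tonnes

17.6323 tonnes


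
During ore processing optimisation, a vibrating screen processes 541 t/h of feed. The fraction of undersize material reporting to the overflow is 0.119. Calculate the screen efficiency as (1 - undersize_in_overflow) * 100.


88.1%

Screen efficiency = (1 - fraction of undersize in overflow) * 100
= (1 - 0.119) * 100
= 0.881 * 100
= 88.1%


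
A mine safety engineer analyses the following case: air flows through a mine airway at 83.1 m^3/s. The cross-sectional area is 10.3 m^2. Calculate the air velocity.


Velocity = flow rate / cross-sectional area
= 83.1 / 10.3
= 8.068 m/s

8.068 m/s


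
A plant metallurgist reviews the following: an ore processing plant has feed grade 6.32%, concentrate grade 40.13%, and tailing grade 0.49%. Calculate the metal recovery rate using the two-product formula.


Using the two-product formula:
R = 100 * c * (f - t) / (f * (c - t))
Numerator = 100 * 40.13 * (6.32 - 0.49)
= 100 * 40.13 * 5.83
= 23395.79
Denominator = 6.32 * (40.13 - 0.49)
= 6.32 * 39.64
= 250.5248
R = 23395.79 / 250.5248
= 93.3871%

93.3871%


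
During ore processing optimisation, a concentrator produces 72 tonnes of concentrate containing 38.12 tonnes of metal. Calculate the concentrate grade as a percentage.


Grade = (metal in concentrate / concentrate mass) * 100
= (38.12 / 72) * 100
= 0.5294444444 * 100
= 52.9444%

52.9444%


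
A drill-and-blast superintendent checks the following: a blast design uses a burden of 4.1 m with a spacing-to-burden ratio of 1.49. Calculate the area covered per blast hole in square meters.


25.0469 m^2

First, find the spacing:
Spacing = burden * ratio = 4.1 * 1.49
= 6.109 m
Then, calculate the area:
Area = burden * spacing = 4.1 * 6.109
= 25.0469 m^2


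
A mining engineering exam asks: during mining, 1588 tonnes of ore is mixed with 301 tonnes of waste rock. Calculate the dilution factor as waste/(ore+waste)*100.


15.9344%

Total material = ore + waste
= 1588 + 301 = 1889 tonnes
Dilution = waste / total * 100
= 301 / 1889 * 100
= 0.159343568 * 100
= 15.9344%


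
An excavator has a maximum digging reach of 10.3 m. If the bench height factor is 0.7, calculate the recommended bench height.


7.21 m

Bench height = reach * factor
= 10.3 * 0.7
= 7.21 m


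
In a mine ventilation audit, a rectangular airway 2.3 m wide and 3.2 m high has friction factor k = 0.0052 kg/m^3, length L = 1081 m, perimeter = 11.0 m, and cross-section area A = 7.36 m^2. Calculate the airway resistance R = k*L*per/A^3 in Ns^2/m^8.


0.1551 Ns^2/m^8

Compute the numerator:
k * L * per = 0.0052 * 1081 * 11.0
= 61.8332
Compute the denominator:
A^3 = 7.36^3 = 398.688256
Resistance:
R = 61.8332 / 398.688256
= 0.1551 Ns^2/m^8


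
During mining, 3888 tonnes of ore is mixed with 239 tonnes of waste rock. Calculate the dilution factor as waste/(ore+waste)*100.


5.7911%

Total material = ore + waste
= 3888 + 239 = 4127 tonnes
Dilution = waste / total * 100
= 239 / 4127 * 100
= 0.05791131573 * 100
= 5.7911%


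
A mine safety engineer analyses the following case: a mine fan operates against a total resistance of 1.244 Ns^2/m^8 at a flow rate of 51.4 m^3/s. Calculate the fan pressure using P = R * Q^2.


3286.5982 Pa

Compute Q^2:
Q^2 = 51.4^2 = 2641.96
Compute pressure:
P = R * Q^2 = 1.244 * 2641.96
= 3286.5982 Pa


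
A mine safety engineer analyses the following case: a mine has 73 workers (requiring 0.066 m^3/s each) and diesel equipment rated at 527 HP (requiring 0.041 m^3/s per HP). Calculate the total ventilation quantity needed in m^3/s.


Airflow for workers:
Q_people = 73 * 0.066 = 4.818 m^3/s
Airflow for diesel equipment:
Q_diesel = 527 * 0.041 = 21.607 m^3/s
Total ventilation:
Q_total = 4.818 + 21.607
= 26.425 m^3/s

26.425 m^3/s


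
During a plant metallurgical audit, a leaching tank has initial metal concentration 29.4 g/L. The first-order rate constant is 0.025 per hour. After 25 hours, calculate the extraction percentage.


46.4739%

Compute the exponent:
-k * t = -0.025 * 25 = -0.625
Remaining concentration:
C = 29.4 * exp(-0.625)
= 29.4 * 0.5352614285
= 15.736686 g/L
Extracted = 29.4 - 15.736686 = 13.663314 g/L
Extraction % = 13.663314 / 29.4 * 100
= 46.4739%


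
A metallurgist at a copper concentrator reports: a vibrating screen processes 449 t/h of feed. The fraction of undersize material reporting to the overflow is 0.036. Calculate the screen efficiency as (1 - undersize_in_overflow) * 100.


96.4%

Screen efficiency = (1 - fraction of undersize in overflow) * 100
= (1 - 0.036) * 100
= 0.964 * 100
= 96.4%


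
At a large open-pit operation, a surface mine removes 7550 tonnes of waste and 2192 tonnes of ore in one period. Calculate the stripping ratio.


Stripping ratio = waste tonnage / ore tonnage
= 7550 / 2192
= 3.4443

3.4443


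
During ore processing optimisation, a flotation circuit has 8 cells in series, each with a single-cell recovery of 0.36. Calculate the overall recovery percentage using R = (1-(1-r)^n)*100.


97.1853%

Complement of single-cell recovery:
1 - r = 1 - 0.36 = 0.64
Raise to power n:
(1 - r)^8 = 0.64^8 = 0.02814749767
Overall recovery:
R = (1 - 0.02814749767) * 100
= 97.1853%


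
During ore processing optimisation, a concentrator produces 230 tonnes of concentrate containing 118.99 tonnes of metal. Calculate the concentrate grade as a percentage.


51.7348%

Grade = (metal in concentrate / concentrate mass) * 100
= (118.99 / 230) * 100
= 0.5173478261 * 100
= 51.7348%


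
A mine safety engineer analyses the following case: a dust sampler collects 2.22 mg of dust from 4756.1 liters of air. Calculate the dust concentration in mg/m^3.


0.4668 mg/m^3

Convert liters to m^3: 1 m^3 = 1000 L
Concentration = mass / volume * 1000
= 2.22 / 4756.1 * 1000
= 0.0004667689914 * 1000
= 0.4668 mg/m^3


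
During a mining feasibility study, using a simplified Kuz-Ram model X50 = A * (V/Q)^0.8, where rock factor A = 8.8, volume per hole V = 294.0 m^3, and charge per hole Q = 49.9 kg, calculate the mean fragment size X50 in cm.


36.3647 cm

Compute V/Q:
V/Q = 294.0 / 49.9 = 5.891783567
Raise to the power 0.8:
(V/Q)^0.8 = 5.891783567^0.8 = 4.132353137
Multiply by A:
X50 = 8.8 * 4.132353137
= 36.3647 cm


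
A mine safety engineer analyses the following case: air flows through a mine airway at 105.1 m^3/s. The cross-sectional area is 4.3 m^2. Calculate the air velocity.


24.4419 m/s

Velocity = flow rate / cross-sectional area
= 105.1 / 4.3
= 24.4419 m/s
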